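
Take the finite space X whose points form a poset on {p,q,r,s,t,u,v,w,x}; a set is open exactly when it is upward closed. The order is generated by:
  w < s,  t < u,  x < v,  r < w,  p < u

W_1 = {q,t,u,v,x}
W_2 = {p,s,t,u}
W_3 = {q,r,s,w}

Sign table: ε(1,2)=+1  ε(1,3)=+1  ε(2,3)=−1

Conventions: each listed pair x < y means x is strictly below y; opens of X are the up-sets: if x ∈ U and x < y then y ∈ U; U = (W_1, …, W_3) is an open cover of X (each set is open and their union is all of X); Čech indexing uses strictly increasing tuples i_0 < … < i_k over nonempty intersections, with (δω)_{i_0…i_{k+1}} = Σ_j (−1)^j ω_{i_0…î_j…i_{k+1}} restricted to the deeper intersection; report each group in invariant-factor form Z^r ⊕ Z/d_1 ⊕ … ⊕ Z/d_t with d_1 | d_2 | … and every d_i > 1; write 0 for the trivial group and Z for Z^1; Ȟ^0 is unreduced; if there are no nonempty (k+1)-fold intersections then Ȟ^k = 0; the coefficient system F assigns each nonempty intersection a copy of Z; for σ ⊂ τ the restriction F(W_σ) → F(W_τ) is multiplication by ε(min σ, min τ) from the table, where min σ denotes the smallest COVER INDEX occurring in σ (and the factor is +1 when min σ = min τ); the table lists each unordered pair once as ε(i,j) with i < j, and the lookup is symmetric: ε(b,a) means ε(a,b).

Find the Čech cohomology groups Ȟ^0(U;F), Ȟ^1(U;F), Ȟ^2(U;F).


intersection data:
  W12={t,u} W13={q} W23={s}
C dims 3,3; δ0: rk 3, SNF 1^2·2
Ȟ^0 = (3 − 3) − 0 = 0, so Ȟ^0 ≅ 0
Ȟ^1 = (3 − 0) − 3 = 0 plus torsion [2], so Ȟ^1 ≅ Z/2
Ȟ^2 = (0 − 0) − 0 = 0, so Ȟ^2 ≅ 0

Ȟ^0 ≅ 0; Ȟ^1 ≅ Z/2; Ȟ^2 ≅ 0


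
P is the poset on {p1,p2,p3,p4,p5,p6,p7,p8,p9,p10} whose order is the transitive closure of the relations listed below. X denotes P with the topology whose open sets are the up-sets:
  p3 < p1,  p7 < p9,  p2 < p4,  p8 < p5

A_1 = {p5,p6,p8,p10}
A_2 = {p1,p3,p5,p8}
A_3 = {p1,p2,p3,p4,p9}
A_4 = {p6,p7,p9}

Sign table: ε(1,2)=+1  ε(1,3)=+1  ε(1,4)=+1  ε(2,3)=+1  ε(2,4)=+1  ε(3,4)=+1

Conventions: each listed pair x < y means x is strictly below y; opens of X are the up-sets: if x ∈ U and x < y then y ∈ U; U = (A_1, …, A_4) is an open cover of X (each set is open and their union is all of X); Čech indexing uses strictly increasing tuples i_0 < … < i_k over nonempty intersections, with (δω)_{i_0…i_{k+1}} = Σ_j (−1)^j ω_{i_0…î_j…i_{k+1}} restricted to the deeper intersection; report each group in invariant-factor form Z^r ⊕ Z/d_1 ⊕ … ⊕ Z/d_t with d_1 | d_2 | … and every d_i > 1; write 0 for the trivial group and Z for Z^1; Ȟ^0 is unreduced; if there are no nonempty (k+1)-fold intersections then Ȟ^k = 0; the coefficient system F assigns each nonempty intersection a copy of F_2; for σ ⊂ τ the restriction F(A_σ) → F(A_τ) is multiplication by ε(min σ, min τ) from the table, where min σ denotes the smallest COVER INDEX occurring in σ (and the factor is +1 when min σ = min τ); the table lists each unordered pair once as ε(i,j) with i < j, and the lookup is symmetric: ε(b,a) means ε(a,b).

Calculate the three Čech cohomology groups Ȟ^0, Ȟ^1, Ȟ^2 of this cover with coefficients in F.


Ȟ^0 = Z/2; Ȟ^1 = Z/2; Ȟ^2 = 0

intersection data:
  A12={p5,p8} A14={p6} A23={p1,p3} A34={p9}
C dims 4,4; δ0: rk_F2 3
Ȟ^0 = (4 − 3) − 0 = 1, so Ȟ^0 ≅ Z/2
Ȟ^1 = (4 − 0) − 3 = 1, so Ȟ^1 ≅ Z/2
Ȟ^2 = (0 − 0) − 0 = 0, so Ȟ^2 ≅ 0


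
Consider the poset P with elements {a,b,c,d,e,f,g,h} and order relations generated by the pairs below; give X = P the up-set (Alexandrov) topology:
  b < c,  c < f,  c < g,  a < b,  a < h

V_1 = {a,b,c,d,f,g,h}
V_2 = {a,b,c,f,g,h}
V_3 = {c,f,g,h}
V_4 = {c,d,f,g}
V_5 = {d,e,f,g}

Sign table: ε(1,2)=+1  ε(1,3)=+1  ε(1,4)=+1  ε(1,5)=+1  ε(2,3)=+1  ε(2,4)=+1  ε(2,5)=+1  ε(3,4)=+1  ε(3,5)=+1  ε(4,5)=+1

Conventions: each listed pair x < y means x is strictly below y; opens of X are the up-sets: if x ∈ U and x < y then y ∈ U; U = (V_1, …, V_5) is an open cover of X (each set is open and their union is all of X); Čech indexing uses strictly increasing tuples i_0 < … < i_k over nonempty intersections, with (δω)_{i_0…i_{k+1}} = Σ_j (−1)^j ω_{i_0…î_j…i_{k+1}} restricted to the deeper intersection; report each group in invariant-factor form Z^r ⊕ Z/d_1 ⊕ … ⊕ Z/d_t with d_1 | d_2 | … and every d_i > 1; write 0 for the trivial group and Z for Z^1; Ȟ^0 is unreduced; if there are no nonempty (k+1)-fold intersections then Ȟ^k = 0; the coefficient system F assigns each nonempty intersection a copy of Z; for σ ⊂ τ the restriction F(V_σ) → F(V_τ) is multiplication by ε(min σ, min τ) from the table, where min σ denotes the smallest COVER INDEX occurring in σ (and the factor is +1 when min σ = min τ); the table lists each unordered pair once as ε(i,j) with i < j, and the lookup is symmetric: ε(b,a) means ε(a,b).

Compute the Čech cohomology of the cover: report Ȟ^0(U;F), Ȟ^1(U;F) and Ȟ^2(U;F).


intersection data:
  V12={a,b,c,f,g,h} V13={c,f,g,h} V14={c,d,f,g} V15={d,f,g} V23={c,f,g,h} V24={c,f,g} V25={f,g} V34={c,f,g} V35={f,g} V45={d,f,g}
  V123={c,f,g,h} V124={c,f,g} V125={f,g} V134={c,f,g} V135={f,g} V145={d,f,g} V234={c,f,g} V235={f,g} V245={f,g} V345={f,g}
  V1234={c,f,g} V1235={f,g} V1245={f,g} V1345={f,g} V2345={f,g}
  V12345={f,g}
C dims 5,10,10,5; δ0: rk 4, SNF 1^4; δ1: rk 6, SNF 1^6; δ2: rk 4, SNF 1^4
Ȟ^0 = (5 − 4) − 0 = 1, so Ȟ^0 ≅ Z
Ȟ^1 = (10 − 6) − 4 = 0, so Ȟ^1 ≅ 0
Ȟ^2 = (10 − 4) − 6 = 0, so Ȟ^2 ≅ 0

Ȟ^0 ≅ Z; Ȟ^1 ≅ 0; Ȟ^2 ≅ 0


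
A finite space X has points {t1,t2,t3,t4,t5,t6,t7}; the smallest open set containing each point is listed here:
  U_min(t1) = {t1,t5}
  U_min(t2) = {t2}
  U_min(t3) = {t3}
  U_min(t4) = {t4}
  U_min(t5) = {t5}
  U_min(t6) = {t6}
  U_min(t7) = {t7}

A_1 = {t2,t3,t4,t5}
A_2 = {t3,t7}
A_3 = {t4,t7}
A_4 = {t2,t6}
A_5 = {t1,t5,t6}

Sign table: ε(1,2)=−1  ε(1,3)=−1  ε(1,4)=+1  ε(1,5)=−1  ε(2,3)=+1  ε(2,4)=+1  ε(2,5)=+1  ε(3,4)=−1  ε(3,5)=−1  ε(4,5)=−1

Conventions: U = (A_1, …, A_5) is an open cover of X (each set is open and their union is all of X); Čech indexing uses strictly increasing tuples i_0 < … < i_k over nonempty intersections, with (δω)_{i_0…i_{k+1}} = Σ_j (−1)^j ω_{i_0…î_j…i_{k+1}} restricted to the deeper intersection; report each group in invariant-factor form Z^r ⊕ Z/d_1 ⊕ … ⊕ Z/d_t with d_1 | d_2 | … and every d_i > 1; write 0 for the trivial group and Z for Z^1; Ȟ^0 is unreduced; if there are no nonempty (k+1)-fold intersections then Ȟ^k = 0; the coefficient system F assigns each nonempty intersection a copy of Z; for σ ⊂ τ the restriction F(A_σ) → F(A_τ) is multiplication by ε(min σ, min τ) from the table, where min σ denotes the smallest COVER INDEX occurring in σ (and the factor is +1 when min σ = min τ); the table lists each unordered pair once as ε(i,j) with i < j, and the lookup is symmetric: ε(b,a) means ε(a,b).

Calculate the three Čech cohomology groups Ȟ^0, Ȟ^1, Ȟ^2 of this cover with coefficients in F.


nonempty overlaps:
  A12={t3} A13={t4} A14={t2} A15={t5} A23={t7} A45={t6}
C dims 5,6; δ0: rk 4, SNF 1^4
degree 0: 5−4−0 = 1 → Ȟ^0 ≅ Z
degree 1: 6−0−4 = 2 → Ȟ^1 ≅ Z^2
degree 2: 0−0−0 = 0 → Ȟ^2 ≅ 0

Ȟ^0 ≅ Z, Ȟ^1 ≅ Z^2 and Ȟ^2 ≅ 0


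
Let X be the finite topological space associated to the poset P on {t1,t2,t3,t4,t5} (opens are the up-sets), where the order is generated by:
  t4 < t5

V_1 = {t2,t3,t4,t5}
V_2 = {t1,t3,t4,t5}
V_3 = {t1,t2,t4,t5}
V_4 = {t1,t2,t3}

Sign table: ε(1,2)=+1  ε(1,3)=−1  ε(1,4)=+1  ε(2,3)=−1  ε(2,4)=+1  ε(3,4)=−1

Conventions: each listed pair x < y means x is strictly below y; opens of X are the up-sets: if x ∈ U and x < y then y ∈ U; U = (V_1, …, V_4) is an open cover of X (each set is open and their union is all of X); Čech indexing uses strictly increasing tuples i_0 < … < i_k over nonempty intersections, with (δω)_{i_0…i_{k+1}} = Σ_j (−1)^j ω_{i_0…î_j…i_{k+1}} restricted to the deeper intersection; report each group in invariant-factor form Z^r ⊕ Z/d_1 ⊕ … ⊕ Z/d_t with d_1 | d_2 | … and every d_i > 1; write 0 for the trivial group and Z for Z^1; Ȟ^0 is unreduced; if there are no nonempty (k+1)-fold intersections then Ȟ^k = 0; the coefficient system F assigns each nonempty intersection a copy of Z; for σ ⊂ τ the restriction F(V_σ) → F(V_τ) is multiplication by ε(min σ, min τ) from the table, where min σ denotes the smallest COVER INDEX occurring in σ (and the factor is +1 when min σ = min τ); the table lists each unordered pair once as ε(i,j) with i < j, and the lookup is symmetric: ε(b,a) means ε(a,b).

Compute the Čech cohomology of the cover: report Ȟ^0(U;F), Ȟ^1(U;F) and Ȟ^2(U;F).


Ȟ^0(U;F) ≅ Z, Ȟ^1(U;F) ≅ 0 and Ȟ^2(U;F) ≅ Z

cover nerve:
  V12={t3,t4,t5} V13={t2,t4,t5} V14={t2,t3} V23={t1,t4,t5} V24={t1,t3} V34={t1,t2}
  V123={t4,t5} V124={t3} V134={t2} V234={t1}
C dims 4,6,4; δ0: rk 3, SNF 1^3; δ1: rk 3, SNF 1^3
Ȟ^0: (4−3)−0=1 ⇒ Z
Ȟ^1: (6−3)−3=0 ⇒ 0
Ȟ^2: (4−0)−3=1 ⇒ Z


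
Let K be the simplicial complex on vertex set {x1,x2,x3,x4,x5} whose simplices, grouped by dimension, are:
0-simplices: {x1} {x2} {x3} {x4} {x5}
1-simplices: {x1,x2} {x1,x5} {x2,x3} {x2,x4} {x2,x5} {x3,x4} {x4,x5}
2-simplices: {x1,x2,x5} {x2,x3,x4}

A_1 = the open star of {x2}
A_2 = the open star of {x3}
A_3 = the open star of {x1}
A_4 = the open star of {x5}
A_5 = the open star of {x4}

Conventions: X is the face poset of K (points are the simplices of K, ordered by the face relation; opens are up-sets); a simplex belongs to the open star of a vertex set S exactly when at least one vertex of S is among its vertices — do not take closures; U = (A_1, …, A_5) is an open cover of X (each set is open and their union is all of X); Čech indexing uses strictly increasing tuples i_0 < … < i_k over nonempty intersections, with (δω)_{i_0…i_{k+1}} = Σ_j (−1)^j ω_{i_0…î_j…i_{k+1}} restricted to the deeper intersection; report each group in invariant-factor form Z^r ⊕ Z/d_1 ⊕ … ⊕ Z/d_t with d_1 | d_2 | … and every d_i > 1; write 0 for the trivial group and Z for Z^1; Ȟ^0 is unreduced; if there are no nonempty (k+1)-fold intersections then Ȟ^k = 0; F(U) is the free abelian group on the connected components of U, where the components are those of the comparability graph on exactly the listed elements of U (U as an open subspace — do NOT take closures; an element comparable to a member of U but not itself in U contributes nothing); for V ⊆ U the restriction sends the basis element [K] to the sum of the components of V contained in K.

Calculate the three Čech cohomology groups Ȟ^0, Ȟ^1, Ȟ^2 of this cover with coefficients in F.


nonempty overlaps:
  A1={{x2},{x1,x2},{x2,x3},{x2,x4},{x2,x5},{x1,x2,x5},{x2,x3,x4}} A2={{x3},{x2,x3},{x3,x4},{x2,x3,x4}} A3={{x1},{x1,x2},{x1,x5},{x1,x2,x5}} A4={{x5},{x1,x5},{x2,x5},{x4,x5},{x1,x2,x5}} A5={{x4},{x2,x4},{x3,x4},{x4,x5},{x2,x3,x4}}
  A12={{x2,x3},{x2,x3,x4}} A13={{x1,x2},{x1,x2,x5}} A14={{x2,x5},{x1,x2,x5}} A15={{x2,x4},{x2,x3,x4}} A25={{x3,x4},{x2,x3,x4}} A34={{x1,x5},{x1,x2,x5}} A45={{x4,x5}}
  A125={{x2,x3,x4}} A134={{x1,x2,x5}}
components per intersection:
  A1: {{x2},{x1,x2},{x2,x3},{x2,x4},{x2,x5},{x1,x2,x5},{x2,x3,x4}}
  A2: {{x3},{x2,x3},{x3,x4},{x2,x3,x4}}
  A3: {{x1},{x1,x2},{x1,x5},{x1,x2,x5}}
  A4: {{x5},{x1,x5},{x2,x5},{x4,x5},{x1,x2,x5}}
  A5: {{x4},{x2,x4},{x3,x4},{x4,x5},{x2,x3,x4}}
  A12: {{x2,x3},{x2,x3,x4}}
  A13: {{x1,x2},{x1,x2,x5}}
  A14: {{x2,x5},{x1,x2,x5}}
  A15: {{x2,x4},{x2,x3,x4}}
  A25: {{x3,x4},{x2,x3,x4}}
  A34: {{x1,x5},{x1,x2,x5}}
  A45: {{x4,x5}}
  A125: {{x2,x3,x4}}
  A134: {{x1,x2,x5}}
C dims 5,7,2; δ0: rk 4, SNF 1^4; δ1: rk 2, SNF 1^2
degree 0: 5−4−0 = 1 → Ȟ^0 ≅ Z
degree 1: 7−2−4 = 1 → Ȟ^1 ≅ Z
degree 2: 2−0−2 = 0 → Ȟ^2 ≅ 0

Ȟ^0 ≅ Z, Ȟ^1 ≅ Z, Ȟ^2 ≅ 0


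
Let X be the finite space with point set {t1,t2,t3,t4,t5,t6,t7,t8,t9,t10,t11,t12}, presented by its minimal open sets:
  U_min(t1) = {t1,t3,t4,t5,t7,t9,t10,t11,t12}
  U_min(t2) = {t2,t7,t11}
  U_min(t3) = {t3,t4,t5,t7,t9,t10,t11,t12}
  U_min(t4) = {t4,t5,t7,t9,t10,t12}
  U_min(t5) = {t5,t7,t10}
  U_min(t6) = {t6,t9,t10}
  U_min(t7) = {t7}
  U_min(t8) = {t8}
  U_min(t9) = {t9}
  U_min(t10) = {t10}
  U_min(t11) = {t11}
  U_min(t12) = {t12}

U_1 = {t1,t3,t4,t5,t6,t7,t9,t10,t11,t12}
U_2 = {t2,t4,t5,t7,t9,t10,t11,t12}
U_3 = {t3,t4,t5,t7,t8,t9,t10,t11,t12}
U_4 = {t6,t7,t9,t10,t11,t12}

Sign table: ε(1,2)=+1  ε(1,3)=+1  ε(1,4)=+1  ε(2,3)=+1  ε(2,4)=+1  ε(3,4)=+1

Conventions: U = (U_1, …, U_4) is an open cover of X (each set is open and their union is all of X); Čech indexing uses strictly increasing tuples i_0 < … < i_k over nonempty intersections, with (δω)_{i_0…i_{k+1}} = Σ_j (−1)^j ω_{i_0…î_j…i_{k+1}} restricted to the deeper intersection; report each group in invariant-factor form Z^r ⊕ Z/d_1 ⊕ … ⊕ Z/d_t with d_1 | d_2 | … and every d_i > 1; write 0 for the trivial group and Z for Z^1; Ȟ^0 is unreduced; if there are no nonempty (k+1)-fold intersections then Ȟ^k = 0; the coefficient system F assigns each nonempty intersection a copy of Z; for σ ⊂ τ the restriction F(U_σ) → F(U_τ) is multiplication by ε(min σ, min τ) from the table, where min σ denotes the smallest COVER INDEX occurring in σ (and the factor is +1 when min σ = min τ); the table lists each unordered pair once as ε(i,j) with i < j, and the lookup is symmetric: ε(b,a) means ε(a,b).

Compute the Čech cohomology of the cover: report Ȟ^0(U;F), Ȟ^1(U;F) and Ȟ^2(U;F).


Ȟ^0 = Z, Ȟ^1 = 0 and Ȟ^2 = 0

nerve of the cover:
  U12={t4,t5,t7,t9,t10,t11,t12} U13={t3,t4,t5,t7,t9,t10,t11,t12} U14={t6,t7,t9,t10,t11,t12} U23={t4,t5,t7,t9,t10,t11,t12} U24={t7,t9,t10,t11,t12} U34={t7,t9,t10,t11,t12}
  U123={t4,t5,t7,t9,t10,t11,t12} U124={t7,t9,t10,t11,t12} U134={t7,t9,t10,t11,t12} U234={t7,t9,t10,t11,t12}
  U1234={t7,t9,t10,t11,t12}
C dims 4,6,4,1; δ0: rk 3, SNF 1^3; δ1: rk 3, SNF 1^3; δ2: rk 1, SNF 1^1
Ȟ^0 = (4 − 3) − 0 = 1, so Ȟ^0 ≅ Z
Ȟ^1 = (6 − 3) − 3 = 0, so Ȟ^1 ≅ 0
Ȟ^2 = (4 − 1) − 3 = 0, so Ȟ^2 ≅ 0


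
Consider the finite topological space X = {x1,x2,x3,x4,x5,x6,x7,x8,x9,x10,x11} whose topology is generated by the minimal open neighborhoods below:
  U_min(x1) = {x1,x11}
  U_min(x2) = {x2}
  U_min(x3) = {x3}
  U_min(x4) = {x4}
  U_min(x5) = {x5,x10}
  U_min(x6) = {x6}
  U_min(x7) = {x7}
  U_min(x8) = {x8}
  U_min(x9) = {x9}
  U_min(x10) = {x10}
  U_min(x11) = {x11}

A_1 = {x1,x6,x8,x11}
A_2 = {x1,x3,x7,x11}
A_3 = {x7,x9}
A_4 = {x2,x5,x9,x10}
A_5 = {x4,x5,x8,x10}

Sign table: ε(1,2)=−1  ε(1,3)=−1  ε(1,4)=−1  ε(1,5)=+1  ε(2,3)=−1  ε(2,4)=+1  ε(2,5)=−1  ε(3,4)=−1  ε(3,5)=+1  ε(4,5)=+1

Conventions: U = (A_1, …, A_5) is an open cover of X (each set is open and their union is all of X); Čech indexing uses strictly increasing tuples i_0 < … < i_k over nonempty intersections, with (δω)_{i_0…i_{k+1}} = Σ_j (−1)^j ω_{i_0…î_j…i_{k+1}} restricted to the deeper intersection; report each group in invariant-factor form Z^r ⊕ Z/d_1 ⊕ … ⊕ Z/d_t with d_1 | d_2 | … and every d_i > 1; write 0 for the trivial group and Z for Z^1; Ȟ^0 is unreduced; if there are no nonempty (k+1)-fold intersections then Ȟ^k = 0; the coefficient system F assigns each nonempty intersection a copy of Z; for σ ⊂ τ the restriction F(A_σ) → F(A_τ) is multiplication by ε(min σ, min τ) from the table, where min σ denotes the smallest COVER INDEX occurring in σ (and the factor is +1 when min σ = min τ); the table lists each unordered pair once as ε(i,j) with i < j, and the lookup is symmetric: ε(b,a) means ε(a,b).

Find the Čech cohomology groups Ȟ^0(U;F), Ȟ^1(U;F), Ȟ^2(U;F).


Ȟ^0(U;F) ≅ 0,  Ȟ^1(U;F) ≅ Z/2,  Ȟ^2(U;F) ≅ 0

intersection data:
  A12={x1,x11} A15={x8} A23={x7} A34={x9} A45={x5,x10}
C dims 5,5; δ0: rk 5, SNF 1^4·2
Ȟ^0 = (5 − 5) − 0 = 0, so Ȟ^0 ≅ 0
Ȟ^1 = (5 − 0) − 5 = 0 plus torsion [2], so Ȟ^1 ≅ Z/2
Ȟ^2 = (0 − 0) − 0 = 0, so Ȟ^2 ≅ 0


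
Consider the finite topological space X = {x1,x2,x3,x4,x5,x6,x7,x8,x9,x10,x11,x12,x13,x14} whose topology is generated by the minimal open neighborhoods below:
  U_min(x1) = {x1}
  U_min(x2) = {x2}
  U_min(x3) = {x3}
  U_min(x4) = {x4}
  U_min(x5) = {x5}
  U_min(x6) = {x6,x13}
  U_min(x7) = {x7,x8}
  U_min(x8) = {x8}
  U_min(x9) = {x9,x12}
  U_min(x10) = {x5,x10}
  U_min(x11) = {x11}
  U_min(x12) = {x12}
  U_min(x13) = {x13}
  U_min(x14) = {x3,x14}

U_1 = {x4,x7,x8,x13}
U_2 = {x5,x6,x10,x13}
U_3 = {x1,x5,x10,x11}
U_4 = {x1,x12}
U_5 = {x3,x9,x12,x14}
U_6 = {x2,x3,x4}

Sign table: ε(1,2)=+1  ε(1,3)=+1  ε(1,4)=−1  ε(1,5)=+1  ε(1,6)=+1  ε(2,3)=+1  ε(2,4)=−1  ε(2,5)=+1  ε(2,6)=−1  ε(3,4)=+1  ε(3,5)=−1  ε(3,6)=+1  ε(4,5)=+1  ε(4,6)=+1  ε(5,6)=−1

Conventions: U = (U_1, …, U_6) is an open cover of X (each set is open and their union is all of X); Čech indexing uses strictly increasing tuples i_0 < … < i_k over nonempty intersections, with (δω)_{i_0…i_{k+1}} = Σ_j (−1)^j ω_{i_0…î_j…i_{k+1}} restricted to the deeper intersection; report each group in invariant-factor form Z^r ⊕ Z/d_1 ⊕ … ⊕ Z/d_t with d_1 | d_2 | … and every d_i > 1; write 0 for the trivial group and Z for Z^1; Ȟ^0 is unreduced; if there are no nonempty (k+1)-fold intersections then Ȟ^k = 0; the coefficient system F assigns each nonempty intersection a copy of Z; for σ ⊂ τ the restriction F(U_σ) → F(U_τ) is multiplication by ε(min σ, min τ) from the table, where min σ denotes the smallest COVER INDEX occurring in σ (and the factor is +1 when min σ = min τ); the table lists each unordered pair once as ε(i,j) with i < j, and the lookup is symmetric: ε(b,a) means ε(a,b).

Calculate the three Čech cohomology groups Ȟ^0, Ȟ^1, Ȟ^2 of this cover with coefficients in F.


nonempty overlaps:
  U12={x13} U16={x4} U23={x5,x10} U34={x1} U45={x12} U56={x3}
C dims 6,6; δ0: rk 6, SNF 1^5·2
degree 0: 6−6−0 = 0 → Ȟ^0 ≅ 0
degree 1: 6−0−6 = 0 plus torsion [2] → Ȟ^1 ≅ Z/2
degree 2: 0−0−0 = 0 → Ȟ^2 ≅ 0

Ȟ^0 = 0, Ȟ^1 = Z/2 and Ȟ^2 = 0


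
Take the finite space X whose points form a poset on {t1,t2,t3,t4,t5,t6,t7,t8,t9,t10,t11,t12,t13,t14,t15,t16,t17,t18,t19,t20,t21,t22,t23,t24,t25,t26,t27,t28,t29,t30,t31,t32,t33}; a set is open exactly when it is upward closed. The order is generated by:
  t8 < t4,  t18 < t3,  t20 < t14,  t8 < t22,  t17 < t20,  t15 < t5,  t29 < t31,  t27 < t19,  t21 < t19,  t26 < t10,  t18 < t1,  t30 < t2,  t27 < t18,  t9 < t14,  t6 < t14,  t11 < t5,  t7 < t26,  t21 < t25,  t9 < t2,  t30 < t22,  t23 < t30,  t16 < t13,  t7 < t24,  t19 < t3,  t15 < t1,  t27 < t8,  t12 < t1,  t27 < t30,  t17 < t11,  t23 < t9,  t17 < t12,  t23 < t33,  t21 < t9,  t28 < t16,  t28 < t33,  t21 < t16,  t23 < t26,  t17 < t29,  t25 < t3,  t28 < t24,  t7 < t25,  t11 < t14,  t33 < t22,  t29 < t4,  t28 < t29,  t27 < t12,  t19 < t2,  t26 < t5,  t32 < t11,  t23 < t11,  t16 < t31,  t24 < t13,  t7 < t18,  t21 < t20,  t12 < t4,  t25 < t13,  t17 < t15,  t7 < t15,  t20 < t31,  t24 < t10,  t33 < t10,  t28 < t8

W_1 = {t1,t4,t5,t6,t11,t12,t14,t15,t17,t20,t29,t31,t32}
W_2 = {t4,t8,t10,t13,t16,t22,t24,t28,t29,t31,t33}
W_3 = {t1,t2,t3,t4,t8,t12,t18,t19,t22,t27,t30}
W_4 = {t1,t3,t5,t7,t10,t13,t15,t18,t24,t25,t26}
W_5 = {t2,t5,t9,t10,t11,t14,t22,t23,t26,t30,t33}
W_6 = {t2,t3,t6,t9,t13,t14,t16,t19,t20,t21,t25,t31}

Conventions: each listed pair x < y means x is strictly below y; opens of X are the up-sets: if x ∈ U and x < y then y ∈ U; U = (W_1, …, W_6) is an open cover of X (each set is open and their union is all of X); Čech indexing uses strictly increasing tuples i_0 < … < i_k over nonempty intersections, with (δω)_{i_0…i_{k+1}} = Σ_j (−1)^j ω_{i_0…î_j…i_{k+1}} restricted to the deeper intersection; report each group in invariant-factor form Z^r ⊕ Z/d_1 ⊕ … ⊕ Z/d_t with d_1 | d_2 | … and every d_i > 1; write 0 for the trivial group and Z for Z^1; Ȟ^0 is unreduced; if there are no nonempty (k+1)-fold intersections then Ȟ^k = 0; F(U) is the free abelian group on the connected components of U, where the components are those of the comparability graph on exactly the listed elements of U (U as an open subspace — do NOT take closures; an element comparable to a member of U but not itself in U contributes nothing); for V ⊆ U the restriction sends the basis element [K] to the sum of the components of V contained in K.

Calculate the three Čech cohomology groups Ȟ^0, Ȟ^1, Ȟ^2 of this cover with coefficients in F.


Ȟ^0 ≅ Z, Ȟ^1 ≅ 0 and Ȟ^2 ≅ Z/2

cover nerve:
  W12={t4,t29,t31} W13={t1,t4,t12} W14={t1,t5,t15} W15={t5,t11,t14} W16={t6,t14,t20,t31} W23={t4,t8,t22} W24={t10,t13,t24} W25={t10,t22,t33} W26={t13,t16,t31} W34={t1,t3,t18} W35={t2,t22,t30} W36={t2,t3,t19} W45={t5,t10,t26} W46={t3,t13,t25} W56={t2,t9,t14}
  W123={t4} W126={t31} W134={t1} W145={t5} W156={t14} W235={t22} W245={t10} W246={t13} W346={t3} W356={t2}
components per intersection:
  W1: {t1,t4,t5,t6,t11,t12,t14,t15,t17,t20,t29,t31,t32}
  W2: {t4,t8,t10,t13,t16,t22,t24,t28,t29,t31,t33}
  W3: {t1,t2,t3,t4,t8,t12,t18,t19,t22,t27,t30}
  W4: {t1,t3,t5,t7,t10,t13,t15,t18,t24,t25,t26}
  W5: {t2,t5,t9,t10,t11,t14,t22,t23,t26,t30,t33}
  W6: {t2,t3,t6,t9,t13,t14,t16,t19,t20,t21,t25,t31}
  W12: {t4,t29,t31}
  W13: {t1,t4,t12}
  W14: {t1,t5,t15}
  W15: {t5,t11,t14}
  W16: {t6,t14,t20,t31}
  W23: {t4,t8,t22}
  W24: {t10,t13,t24}
  W25: {t10,t22,t33}
  W26: {t13,t16,t31}
  W34: {t1,t3,t18}
  W35: {t2,t22,t30}
  W36: {t2,t3,t19}
  W45: {t5,t10,t26}
  W46: {t3,t13,t25}
  W56: {t2,t9,t14}
  W123: {t4}
  W126: {t31}
  W134: {t1}
  W145: {t5}
  W156: {t14}
  W235: {t22}
  W245: {t10}
  W246: {t13}
  W346: {t3}
  W356: {t2}
C dims 6,15,10; δ0: rk 5, SNF 1^5; δ1: rk 10, SNF 1^9·2
Ȟ^0: (6−5)−0=1 ⇒ Z
Ȟ^1: (15−10)−5=0 ⇒ 0
Ȟ^2: (10−0)−10=0 plus torsion [2] ⇒ Z/2


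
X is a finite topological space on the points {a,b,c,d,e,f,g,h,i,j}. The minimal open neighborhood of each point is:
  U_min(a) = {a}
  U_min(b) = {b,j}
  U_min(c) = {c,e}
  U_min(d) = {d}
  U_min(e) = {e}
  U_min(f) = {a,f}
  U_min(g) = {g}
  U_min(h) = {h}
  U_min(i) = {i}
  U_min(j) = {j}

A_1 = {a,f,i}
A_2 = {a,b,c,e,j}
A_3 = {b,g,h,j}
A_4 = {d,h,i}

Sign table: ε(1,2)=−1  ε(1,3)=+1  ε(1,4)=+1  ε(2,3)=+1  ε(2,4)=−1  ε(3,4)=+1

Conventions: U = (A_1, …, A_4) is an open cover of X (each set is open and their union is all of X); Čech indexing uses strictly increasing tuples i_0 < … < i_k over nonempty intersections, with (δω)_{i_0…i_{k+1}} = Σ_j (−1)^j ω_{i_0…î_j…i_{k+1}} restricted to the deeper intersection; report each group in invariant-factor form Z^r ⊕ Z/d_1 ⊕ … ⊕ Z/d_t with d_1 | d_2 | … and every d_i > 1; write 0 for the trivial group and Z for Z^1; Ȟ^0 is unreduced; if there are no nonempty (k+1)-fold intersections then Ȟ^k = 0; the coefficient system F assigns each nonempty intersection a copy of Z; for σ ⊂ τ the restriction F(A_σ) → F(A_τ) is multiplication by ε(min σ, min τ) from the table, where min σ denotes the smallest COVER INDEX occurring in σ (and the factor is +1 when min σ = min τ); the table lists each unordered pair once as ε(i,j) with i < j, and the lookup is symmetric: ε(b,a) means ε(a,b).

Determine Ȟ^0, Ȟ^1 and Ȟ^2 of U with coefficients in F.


nonempty overlaps:
  A12={a} A14={i} A23={b,j} A34={h}
C dims 4,4; δ0: rk 4, SNF 1^3·2
degree 0: 4−4−0 = 0 → Ȟ^0 ≅ 0
degree 1: 4−0−4 = 0 plus torsion [2] → Ȟ^1 ≅ Z/2
degree 2: 0−0−0 = 0 → Ȟ^2 ≅ 0

Ȟ^0(U;F) ≅ 0; Ȟ^1(U;F) ≅ Z/2; Ȟ^2(U;F) ≅ 0


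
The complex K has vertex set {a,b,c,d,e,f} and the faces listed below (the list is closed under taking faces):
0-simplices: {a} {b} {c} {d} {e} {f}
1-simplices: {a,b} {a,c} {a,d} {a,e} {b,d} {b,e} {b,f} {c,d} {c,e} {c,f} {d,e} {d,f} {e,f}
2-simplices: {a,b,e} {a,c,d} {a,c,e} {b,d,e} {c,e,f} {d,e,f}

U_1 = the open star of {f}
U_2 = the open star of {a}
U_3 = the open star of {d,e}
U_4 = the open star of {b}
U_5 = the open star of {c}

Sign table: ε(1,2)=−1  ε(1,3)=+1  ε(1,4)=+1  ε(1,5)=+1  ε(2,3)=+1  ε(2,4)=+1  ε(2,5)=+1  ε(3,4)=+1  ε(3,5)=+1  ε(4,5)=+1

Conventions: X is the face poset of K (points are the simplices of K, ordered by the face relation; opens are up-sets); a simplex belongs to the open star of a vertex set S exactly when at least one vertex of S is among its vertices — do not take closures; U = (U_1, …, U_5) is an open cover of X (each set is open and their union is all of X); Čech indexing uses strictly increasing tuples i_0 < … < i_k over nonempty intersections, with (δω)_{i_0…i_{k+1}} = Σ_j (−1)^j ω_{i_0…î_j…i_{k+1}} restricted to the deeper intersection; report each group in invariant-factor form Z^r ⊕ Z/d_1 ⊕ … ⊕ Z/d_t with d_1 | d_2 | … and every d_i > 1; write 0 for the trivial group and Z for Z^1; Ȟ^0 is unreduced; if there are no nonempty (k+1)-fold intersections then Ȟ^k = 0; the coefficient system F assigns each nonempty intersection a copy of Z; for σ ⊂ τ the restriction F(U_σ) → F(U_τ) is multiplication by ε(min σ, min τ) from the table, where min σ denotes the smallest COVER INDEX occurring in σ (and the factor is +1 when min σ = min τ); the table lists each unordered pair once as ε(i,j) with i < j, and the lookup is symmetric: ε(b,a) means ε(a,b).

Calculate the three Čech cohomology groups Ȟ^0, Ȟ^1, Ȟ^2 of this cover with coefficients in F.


cover nerve:
  U1={{f},{b,f},{c,f},{d,f},{e,f},{c,e,f},{d,e,f}} U2={{a},{a,b},{a,c},{a,d},{a,e},{a,b,e},{a,c,d},{a,c,e}} U3={{d},{e},{a,d},{a,e},{b,d},{b,e},{c,d},{c,e},{d,e},{d,f},{e,f},{a,b,e},{a,c,d},{a,c,e},{b,d,e},{c,e,f},{d,e,f}} U4={{b},{a,b},{b,d},{b,e},{b,f},{a,b,e},{b,d,e}} U5={{c},{a,c},{c,d},{c,e},{c,f},{a,c,d},{a,c,e},{c,e,f}}
  U13={{d,f},{e,f},{c,e,f},{d,e,f}} U14={{b,f}} U15={{c,f},{c,e,f}} U23={{a,d},{a,e},{a,b,e},{a,c,d},{a,c,e}} U24={{a,b},{a,b,e}} U25={{a,c},{a,c,d},{a,c,e}} U34={{b,d},{b,e},{a,b,e},{b,d,e}} U35={{c,d},{c,e},{a,c,d},{a,c,e},{c,e,f}}
  U135={{c,e,f}} U234={{a,b,e}} U235={{a,c,d},{a,c,e}}
C dims 5,8,3; δ0: rk 4, SNF 1^4; δ1: rk 3, SNF 1^3
Ȟ^0: (5−4)−0=1 ⇒ Z
Ȟ^1: (8−3)−4=1 ⇒ Z
Ȟ^2: (3−0)−3=0 ⇒ 0

Ȟ^0(U;F) ≅ Z,  Ȟ^1(U;F) ≅ Z,  Ȟ^2(U;F) ≅ 0


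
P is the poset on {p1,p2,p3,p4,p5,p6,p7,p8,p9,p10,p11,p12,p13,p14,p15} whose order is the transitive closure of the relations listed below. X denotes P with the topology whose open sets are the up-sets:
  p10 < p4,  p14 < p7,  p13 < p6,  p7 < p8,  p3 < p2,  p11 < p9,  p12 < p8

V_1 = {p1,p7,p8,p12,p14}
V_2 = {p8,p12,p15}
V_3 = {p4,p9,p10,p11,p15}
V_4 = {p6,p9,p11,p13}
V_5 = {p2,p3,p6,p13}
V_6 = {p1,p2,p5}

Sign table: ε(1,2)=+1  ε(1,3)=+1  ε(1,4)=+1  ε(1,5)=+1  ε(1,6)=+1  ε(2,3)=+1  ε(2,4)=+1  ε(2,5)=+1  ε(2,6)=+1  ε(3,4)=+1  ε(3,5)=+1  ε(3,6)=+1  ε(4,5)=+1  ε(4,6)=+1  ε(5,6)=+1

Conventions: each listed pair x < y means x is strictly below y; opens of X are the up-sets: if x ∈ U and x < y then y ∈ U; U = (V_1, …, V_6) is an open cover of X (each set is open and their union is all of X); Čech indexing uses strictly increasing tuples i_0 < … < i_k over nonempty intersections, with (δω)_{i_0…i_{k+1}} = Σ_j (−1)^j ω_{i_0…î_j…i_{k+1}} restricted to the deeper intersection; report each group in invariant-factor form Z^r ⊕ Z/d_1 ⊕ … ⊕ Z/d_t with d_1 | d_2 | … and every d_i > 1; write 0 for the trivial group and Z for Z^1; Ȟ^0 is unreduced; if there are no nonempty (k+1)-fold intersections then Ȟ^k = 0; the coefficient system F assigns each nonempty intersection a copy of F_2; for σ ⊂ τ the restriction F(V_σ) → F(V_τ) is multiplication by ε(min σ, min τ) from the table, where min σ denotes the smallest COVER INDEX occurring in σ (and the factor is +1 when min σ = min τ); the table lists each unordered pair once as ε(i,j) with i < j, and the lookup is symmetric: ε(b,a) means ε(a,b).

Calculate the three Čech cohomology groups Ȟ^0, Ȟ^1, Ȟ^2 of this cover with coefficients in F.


nerve of the cover:
  V12={p8,p12} V16={p1} V23={p15} V34={p9,p11} V45={p6,p13} V56={p2}
C dims 6,6; δ0: rk_F2 5
Ȟ^0 = (6 − 5) − 0 = 1, so Ȟ^0 ≅ Z/2
Ȟ^1 = (6 − 0) − 5 = 1, so Ȟ^1 ≅ Z/2
Ȟ^2 = (0 − 0) − 0 = 0, so Ȟ^2 ≅ 0

Ȟ^0(U;F) ≅ Z/2, Ȟ^1(U;F) ≅ Z/2, Ȟ^2(U;F) ≅ 0


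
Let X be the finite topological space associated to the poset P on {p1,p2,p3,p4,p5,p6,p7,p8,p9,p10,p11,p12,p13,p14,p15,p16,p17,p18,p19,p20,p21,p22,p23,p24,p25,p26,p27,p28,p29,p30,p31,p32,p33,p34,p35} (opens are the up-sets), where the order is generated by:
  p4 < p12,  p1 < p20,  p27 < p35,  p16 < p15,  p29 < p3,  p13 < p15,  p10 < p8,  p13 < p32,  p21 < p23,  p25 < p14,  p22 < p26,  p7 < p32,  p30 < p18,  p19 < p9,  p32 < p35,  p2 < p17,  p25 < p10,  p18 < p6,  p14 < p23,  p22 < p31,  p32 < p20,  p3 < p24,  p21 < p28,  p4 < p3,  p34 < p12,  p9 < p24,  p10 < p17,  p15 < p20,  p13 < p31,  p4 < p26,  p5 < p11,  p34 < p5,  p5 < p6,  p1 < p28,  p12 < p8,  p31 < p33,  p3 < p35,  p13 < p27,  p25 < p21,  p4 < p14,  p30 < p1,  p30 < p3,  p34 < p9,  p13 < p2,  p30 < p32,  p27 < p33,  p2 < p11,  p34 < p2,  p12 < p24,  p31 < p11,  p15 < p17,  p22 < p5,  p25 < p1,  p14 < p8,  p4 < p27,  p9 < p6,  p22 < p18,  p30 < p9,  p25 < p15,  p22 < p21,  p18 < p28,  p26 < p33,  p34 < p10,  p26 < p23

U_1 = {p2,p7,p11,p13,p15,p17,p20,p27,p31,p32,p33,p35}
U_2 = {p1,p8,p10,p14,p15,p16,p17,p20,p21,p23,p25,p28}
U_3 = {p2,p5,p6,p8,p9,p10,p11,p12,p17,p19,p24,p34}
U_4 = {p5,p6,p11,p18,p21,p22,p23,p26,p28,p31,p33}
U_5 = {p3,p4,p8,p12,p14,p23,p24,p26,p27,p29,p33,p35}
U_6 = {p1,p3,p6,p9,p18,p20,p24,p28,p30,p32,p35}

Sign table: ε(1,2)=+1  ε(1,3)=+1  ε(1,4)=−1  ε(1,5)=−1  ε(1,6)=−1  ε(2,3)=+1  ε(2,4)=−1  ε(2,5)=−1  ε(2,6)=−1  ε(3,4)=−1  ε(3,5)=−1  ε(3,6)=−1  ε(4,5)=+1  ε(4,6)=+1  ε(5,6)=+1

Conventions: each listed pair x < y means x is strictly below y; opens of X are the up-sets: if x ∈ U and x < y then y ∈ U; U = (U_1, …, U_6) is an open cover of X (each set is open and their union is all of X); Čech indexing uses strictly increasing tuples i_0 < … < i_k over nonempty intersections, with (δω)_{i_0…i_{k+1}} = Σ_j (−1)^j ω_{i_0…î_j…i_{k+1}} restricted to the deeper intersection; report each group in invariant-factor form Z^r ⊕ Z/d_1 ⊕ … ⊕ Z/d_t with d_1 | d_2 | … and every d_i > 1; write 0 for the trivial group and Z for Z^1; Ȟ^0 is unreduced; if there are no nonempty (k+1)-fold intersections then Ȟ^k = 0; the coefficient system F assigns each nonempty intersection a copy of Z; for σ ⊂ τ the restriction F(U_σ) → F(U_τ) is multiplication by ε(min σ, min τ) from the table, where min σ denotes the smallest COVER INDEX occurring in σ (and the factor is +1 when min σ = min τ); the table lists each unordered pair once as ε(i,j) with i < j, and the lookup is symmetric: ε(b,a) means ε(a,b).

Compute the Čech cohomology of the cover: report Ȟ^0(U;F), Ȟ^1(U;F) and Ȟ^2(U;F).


Ȟ^0 = Z, Ȟ^1 = 0 and Ȟ^2 = Z/2

nonempty overlaps:
  U12={p15,p17,p20} U13={p2,p11,p17} U14={p11,p31,p33} U15={p27,p33,p35} U16={p20,p32,p35} U23={p8,p10,p17} U24={p21,p23,p28} U25={p8,p14,p23} U26={p1,p20,p28} U34={p5,p6,p11} U35={p8,p12,p24} U36={p6,p9,p24} U45={p23,p26,p33} U46={p6,p18,p28} U56={p3,p24,p35}
  U123={p17} U126={p20} U134={p11} U145={p33} U156={p35} U235={p8} U245={p23} U246={p28} U346={p6} U356={p24}
C dims 6,15,10; δ0: rk 5, SNF 1^5; δ1: rk 10, SNF 1^9·2
degree 0: 6−5−0 = 1 → Ȟ^0 ≅ Z
degree 1: 15−10−5 = 0 → Ȟ^1 ≅ 0
degree 2: 10−0−10 = 0 plus torsion [2] → Ȟ^2 ≅ Z/2


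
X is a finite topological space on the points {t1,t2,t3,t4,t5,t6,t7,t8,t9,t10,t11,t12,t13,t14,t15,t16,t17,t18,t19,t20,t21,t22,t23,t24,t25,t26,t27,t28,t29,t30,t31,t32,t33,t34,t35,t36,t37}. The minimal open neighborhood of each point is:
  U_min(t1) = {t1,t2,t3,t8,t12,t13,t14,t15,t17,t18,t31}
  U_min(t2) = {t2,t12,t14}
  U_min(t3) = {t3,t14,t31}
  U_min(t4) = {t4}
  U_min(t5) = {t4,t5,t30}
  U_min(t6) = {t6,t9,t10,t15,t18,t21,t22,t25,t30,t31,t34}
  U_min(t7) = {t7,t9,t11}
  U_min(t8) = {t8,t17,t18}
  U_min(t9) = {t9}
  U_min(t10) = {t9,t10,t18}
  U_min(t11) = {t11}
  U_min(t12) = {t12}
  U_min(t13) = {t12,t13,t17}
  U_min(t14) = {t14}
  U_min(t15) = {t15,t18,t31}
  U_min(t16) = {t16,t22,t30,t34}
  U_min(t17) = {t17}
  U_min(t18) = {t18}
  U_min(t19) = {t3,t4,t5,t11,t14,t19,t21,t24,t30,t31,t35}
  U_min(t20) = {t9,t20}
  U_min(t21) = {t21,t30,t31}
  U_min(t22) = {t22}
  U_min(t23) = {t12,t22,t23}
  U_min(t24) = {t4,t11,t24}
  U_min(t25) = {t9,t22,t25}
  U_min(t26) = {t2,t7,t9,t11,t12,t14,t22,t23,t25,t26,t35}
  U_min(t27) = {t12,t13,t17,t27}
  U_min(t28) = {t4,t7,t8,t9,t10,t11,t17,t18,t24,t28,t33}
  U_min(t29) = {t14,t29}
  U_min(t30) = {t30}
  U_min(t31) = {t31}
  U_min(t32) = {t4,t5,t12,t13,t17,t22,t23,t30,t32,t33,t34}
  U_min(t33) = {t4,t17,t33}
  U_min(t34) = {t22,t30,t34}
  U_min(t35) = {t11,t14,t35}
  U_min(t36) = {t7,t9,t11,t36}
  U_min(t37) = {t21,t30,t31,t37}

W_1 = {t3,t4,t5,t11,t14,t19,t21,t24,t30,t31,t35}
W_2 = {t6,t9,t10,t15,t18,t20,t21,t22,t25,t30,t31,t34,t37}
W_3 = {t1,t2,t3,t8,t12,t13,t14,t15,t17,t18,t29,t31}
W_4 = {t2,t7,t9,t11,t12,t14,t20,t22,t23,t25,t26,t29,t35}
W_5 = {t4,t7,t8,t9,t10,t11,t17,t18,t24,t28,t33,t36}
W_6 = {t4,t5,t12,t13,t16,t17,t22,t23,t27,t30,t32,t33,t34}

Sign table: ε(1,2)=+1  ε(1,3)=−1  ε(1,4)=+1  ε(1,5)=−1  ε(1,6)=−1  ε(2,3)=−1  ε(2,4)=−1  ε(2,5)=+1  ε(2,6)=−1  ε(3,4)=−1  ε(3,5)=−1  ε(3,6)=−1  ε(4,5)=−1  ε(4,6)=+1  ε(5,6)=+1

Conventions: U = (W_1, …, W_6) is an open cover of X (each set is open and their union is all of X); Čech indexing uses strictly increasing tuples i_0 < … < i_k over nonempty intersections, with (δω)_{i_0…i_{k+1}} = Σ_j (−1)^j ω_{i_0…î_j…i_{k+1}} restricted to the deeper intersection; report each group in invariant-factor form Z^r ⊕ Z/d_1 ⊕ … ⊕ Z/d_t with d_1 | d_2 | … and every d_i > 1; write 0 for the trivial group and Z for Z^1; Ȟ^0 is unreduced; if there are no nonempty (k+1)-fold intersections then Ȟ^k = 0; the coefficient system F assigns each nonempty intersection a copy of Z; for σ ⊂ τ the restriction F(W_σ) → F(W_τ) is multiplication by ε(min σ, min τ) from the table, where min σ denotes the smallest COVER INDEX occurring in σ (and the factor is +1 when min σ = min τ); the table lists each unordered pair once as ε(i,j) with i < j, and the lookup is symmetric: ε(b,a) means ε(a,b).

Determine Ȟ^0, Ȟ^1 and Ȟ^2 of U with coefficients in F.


cover nerve:
  W12={t21,t30,t31} W13={t3,t14,t31} W14={t11,t14,t35} W15={t4,t11,t24} W16={t4,t5,t30} W23={t15,t18,t31} W24={t9,t20,t22,t25} W25={t9,t10,t18} W26={t22,t30,t34} W34={t2,t12,t14,t29} W35={t8,t17,t18} W36={t12,t13,t17} W45={t7,t9,t11} W46={t12,t22,t23} W56={t4,t17,t33}
  W123={t31} W126={t30} W134={t14} W145={t11} W156={t4} W235={t18} W245={t9} W246={t22} W346={t12} W356={t17}
C dims 6,15,10; δ0: rk 6, SNF 1^5·2; δ1: rk 9, SNF 1^9
Ȟ^0: (6−6)−0=0 ⇒ 0
Ȟ^1: (15−9)−6=0 plus torsion [2] ⇒ Z/2
Ȟ^2: (10−0)−9=1 ⇒ Z

Ȟ^0(U;F) ≅ 0, Ȟ^1(U;F) ≅ Z/2 and Ȟ^2(U;F) ≅ Z


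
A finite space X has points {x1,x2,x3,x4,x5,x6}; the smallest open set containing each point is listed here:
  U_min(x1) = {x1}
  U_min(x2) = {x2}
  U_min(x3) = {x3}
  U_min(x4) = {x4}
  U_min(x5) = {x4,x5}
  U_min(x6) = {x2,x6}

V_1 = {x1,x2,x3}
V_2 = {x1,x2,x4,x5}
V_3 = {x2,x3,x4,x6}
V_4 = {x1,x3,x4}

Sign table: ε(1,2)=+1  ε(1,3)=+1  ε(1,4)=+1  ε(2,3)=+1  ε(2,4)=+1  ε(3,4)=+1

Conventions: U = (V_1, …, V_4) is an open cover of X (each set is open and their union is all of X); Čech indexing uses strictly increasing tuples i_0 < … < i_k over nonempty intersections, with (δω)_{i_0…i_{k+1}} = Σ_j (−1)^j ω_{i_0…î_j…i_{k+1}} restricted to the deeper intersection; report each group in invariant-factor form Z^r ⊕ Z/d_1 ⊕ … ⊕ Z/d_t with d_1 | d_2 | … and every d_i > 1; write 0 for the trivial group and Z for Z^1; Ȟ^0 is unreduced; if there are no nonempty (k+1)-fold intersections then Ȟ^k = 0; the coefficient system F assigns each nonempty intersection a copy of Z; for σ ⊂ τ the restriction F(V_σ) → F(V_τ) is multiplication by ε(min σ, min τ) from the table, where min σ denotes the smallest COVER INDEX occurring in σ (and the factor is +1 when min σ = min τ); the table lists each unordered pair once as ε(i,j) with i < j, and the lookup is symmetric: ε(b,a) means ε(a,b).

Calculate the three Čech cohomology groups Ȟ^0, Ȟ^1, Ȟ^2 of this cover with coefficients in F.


nerve of the cover:
  V12={x1,x2} V13={x2,x3} V14={x1,x3} V23={x2,x4} V24={x1,x4} V34={x3,x4}
  V123={x2} V124={x1} V134={x3} V234={x4}
C dims 4,6,4; δ0: rk 3, SNF 1^3; δ1: rk 3, SNF 1^3
Ȟ^0 = (4 − 3) − 0 = 1, so Ȟ^0 ≅ Z
Ȟ^1 = (6 − 3) − 3 = 0, so Ȟ^1 ≅ 0
Ȟ^2 = (4 − 0) − 3 = 1, so Ȟ^2 ≅ Z

Ȟ^0(U;F) ≅ Z,  Ȟ^1(U;F) ≅ 0,  Ȟ^2(U;F) ≅ Z


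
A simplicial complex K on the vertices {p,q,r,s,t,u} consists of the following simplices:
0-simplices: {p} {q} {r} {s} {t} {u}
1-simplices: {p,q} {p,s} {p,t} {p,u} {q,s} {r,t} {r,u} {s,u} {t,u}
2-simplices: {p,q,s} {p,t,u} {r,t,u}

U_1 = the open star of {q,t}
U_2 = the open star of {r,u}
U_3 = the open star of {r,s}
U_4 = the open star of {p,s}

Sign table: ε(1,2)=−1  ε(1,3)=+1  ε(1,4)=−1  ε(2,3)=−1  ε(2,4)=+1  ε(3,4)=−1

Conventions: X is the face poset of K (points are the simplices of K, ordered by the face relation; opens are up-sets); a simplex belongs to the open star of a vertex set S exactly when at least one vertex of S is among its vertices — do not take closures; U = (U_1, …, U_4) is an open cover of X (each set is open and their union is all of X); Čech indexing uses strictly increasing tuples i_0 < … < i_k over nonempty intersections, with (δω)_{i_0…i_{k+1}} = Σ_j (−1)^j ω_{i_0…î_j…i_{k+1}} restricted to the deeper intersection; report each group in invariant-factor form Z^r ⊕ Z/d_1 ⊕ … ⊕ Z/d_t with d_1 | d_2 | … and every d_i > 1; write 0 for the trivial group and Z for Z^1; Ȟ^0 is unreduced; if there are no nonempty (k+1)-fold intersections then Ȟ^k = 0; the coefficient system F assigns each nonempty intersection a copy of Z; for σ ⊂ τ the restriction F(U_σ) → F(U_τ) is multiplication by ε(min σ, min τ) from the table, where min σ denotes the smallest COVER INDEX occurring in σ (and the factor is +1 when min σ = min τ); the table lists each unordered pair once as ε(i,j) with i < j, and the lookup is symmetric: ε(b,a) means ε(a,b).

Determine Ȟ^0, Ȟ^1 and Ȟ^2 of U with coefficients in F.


Ȟ^0 ≅ Z, Ȟ^1 ≅ 0, Ȟ^2 ≅ Z

cover nerve:
  U1={{q},{t},{p,q},{p,t},{q,s},{r,t},{t,u},{p,q,s},{p,t,u},{r,t,u}} U2={{r},{u},{p,u},{r,t},{r,u},{s,u},{t,u},{p,t,u},{r,t,u}} U3={{r},{s},{p,s},{q,s},{r,t},{r,u},{s,u},{p,q,s},{r,t,u}} U4={{p},{s},{p,q},{p,s},{p,t},{p,u},{q,s},{s,u},{p,q,s},{p,t,u}}
  U12={{r,t},{t,u},{p,t,u},{r,t,u}} U13={{q,s},{r,t},{p,q,s},{r,t,u}} U14={{p,q},{p,t},{q,s},{p,q,s},{p,t,u}} U23={{r},{r,t},{r,u},{s,u},{r,t,u}} U24={{p,u},{s,u},{p,t,u}} U34={{s},{p,s},{q,s},{s,u},{p,q,s}}
  U123={{r,t},{r,t,u}} U124={{p,t,u}} U134={{q,s},{p,q,s}} U234={{s,u}}
C dims 4,6,4; δ0: rk 3, SNF 1^3; δ1: rk 3, SNF 1^3
Ȟ^0: (4−3)−0=1 ⇒ Z
Ȟ^1: (6−3)−3=0 ⇒ 0
Ȟ^2: (4−0)−3=1 ⇒ Z


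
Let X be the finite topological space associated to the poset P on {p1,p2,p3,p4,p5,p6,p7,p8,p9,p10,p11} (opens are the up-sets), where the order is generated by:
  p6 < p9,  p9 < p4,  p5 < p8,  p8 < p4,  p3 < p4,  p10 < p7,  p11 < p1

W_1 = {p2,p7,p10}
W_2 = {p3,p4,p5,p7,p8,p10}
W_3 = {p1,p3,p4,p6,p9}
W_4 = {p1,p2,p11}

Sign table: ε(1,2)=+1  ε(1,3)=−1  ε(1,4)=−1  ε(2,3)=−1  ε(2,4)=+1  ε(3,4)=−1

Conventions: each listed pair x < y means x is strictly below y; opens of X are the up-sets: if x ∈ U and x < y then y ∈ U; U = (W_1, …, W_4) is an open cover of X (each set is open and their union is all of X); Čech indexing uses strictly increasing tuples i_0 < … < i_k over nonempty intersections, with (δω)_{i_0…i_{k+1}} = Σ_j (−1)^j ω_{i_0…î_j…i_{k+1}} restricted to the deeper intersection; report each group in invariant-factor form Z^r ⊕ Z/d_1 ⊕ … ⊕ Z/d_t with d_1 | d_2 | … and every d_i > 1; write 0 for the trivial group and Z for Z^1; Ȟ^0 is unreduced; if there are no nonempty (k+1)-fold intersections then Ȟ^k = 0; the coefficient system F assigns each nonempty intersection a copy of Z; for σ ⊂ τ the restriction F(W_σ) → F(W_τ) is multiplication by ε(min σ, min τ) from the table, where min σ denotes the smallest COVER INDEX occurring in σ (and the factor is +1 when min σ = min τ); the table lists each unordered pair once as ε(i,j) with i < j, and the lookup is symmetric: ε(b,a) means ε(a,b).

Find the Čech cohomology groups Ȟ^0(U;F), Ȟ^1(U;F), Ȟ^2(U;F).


Ȟ^0 = 0, Ȟ^1 = Z/2 and Ȟ^2 = 0

intersection data:
  W12={p7,p10} W14={p2} W23={p3,p4} W34={p1}
C dims 4,4; δ0: rk 4, SNF 1^3·2
Ȟ^0 = (4 − 4) − 0 = 0, so Ȟ^0 ≅ 0
Ȟ^1 = (4 − 0) − 4 = 0 plus torsion [2], so Ȟ^1 ≅ Z/2
Ȟ^2 = (0 − 0) − 0 = 0, so Ȟ^2 ≅ 0
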